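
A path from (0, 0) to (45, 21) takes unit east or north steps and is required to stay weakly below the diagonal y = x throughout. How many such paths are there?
Number of paths = 48406155743946000

By the reflection principle (André's argument), the number of monotone paths to (45, 21) with n ≤ m that never go above y = x is C(66, 45) − C(66, 46) = 89067326568860640 − 40661170824914640 = 48406155743946000.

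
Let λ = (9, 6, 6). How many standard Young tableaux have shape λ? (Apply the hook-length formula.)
# SYT of shape (9, 6, 6) = 7054320

Hook-length formula: f^λ = n! / Π hook(c), product over all cells c of the Young diagram. For λ = (9, 6, 6), n = 21 boxes. Hook lengths by row (left-to-right, top-to-bottom): [11, 10, 9, 8, 7, 6, 3, 2, 1]; [7, 6, 5, 4, 3, 2]; [6, 5, 4, 3, 2, 1]. Product of hooks = 7242504192000. So f^λ = 21! / 7242504192000 = 51090942171709440000 / 7242504192000 = 7054320.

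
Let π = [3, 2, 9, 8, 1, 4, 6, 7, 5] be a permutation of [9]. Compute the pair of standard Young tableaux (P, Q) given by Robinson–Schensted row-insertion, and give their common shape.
P = [1, 4, 5, 7] / [2, 6] / [3, 8] / [9];  Q = [1, 3, 7, 8] / [2, 4] / [5, 6] / [9];  common shape = (4, 2, 2, 1)

Row-insert the values π_1, π_2, … into P one at a time, bumping the leftmost entry strictly greater than the inserted value down to the next row. The recording tableau Q records, in position (i, j), the step at which that cell was added to P.
  Insert 3 (step 1): P = [3];  Q = [1]
  Insert 2 (step 2): P = [2] / [3];  Q = [1] / [2]
  Insert 9 (step 3): P = [2, 9] / [3];  Q = [1, 3] / [2]
  Insert 8 (step 4): P = [2, 8] / [3, 9];  Q = [1, 3] / [2, 4]
  Insert 1 (step 5): P = [1, 8] / [2, 9] / [3];  Q = [1, 3] / [2, 4] / [5]
  Insert 4 (step 6): P = [1, 4] / [2, 8] / [3, 9];  Q = [1, 3] / [2, 4] / [5, 6]
  Insert 6 (step 7): P = [1, 4, 6] / [2, 8] / [3, 9];  Q = [1, 3, 7] / [2, 4] / [5, 6]
  Insert 7 (step 8): P = [1, 4, 6, 7] / [2, 8] / [3, 9];  Q = [1, 3, 7, 8] / [2, 4] / [5, 6]
  Insert 5 (step 9): P = [1, 4, 5, 7] / [2, 6] / [3, 8] / [9];  Q = [1, 3, 7, 8] / [2, 4] / [5, 6] / [9]
Final shape: (4, 2, 2, 1).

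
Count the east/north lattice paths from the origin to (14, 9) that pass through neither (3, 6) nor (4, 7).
Number of paths = 775922

Inclusion–exclusion. Total paths: C(23, 14) = 817190. Through P₁: C(9, 3)·C(14, 11) = 30576. Through P₂: C(11, 4)·C(12, 10) = 21780. Since P₁ is strictly southwest of P₂, a monotone path through both must visit P₁ then P₂; paths through both = C(9, 3)·C(2, 1)·C(12, 10) = 11088. Avoid both = 817190 − 30576 − 21780 + 11088 = 775922.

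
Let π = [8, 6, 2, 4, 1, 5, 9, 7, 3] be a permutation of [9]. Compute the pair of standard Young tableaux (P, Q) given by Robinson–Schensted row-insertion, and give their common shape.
P = [1, 3, 5, 7] / [2, 4] / [6, 9] / [8];  Q = [1, 4, 6, 7] / [2, 8] / [3, 9] / [5];  common shape = (4, 2, 2, 1)

Row-insert the values π_1, π_2, … into P one at a time, bumping the leftmost entry strictly greater than the inserted value down to the next row. The recording tableau Q records, in position (i, j), the step at which that cell was added to P.
  Insert 8 (step 1): P = [8];  Q = [1]
  Insert 6 (step 2): P = [6] / [8];  Q = [1] / [2]
  Insert 2 (step 3): P = [2] / [6] / [8];  Q = [1] / [2] / [3]
  Insert 4 (step 4): P = [2, 4] / [6] / [8];  Q = [1, 4] / [2] / [3]
  Insert 1 (step 5): P = [1, 4] / [2] / [6] / [8];  Q = [1, 4] / [2] / [3] / [5]
  Insert 5 (step 6): P = [1, 4, 5] / [2] / [6] / [8];  Q = [1, 4, 6] / [2] / [3] / [5]
  Insert 9 (step 7): P = [1, 4, 5, 9] / [2] / [6] / [8];  Q = [1, 4, 6, 7] / [2] / [3] / [5]
  Insert 7 (step 8): P = [1, 4, 5, 7] / [2, 9] / [6] / [8];  Q = [1, 4, 6, 7] / [2, 8] / [3] / [5]
  Insert 3 (step 9): P = [1, 3, 5, 7] / [2, 4] / [6, 9] / [8];  Q = [1, 4, 6, 7] / [2, 8] / [3, 9] / [5]
Final shape: (4, 2, 2, 1).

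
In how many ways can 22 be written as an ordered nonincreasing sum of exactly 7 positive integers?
p(22, 7 parts) = 131

Partitions of n into exactly k parts are in bijection with partitions of n − k into at most k parts (subtract 1 from each part). So p(22, exactly 7) = p(15, parts ≤ 7). Computing via the recurrence p(m, j) = p(m, j−1) + p(m−j, j) gives 131.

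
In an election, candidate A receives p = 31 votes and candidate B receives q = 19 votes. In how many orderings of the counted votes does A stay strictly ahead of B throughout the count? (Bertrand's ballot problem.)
Strict-lead orderings = 7297426411968

Total orderings of the 50 votes with 31 for A: C(50, 31) = 30405943383200. By the Bertrand ballot formula (Cycle Lemma / reflection principle), the number of orderings in which A is strictly ahead of B throughout is (p − q)/(p + q) · C(p + q, p) = (31 − 19)/(31 + 19) · 30405943383200 = 7297426411968.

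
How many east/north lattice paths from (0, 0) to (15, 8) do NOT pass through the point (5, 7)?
Number of paths = 481602

Total paths from (0, 0) to (15, 8): C(23, 15) = 490314. Paths through (5, 7): (paths (0, 0) → (5, 7)) × (paths (5, 7) → (15, 8)) = C(12, 5) · C(11, 10) = 792 · 11 = 8712. Avoidance count = 490314 − 8712 = 481602.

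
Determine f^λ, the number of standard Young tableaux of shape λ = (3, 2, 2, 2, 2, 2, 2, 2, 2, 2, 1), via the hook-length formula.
# SYT of shape (3, 2, 2, 2, 2, 2, 2, 2, 2, 2, 1) = 1085280

Hook-length formula: f^λ = n! / Π hook(c), product over all cells c of the Young diagram. For λ = (3, 2, 2, 2, 2, 2, 2, 2, 2, 2, 1), n = 22 boxes. Hook lengths by row (left-to-right, top-to-bottom): [13, 11, 1]; [11, 9]; [10, 8]; [9, 7]; [8, 6]; [7, 5]; [6, 4]; [5, 3]; [4, 2]; [3, 1]; [1]. Product of hooks = 1035678099456000. So f^λ = 22! / 1035678099456000 = 1124000727777607680000 / 1035678099456000 = 1085280.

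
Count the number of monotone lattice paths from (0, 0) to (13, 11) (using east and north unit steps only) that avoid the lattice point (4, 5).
Number of paths = 1865514

Total paths from (0, 0) to (13, 11): C(24, 13) = 2496144. Paths through (4, 5): (paths (0, 0) → (4, 5)) × (paths (4, 5) → (13, 11)) = C(9, 4) · C(15, 9) = 126 · 5005 = 630630. Avoidance count = 2496144 − 630630 = 1865514.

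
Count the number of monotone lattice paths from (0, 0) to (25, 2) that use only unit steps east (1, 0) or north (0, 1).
Number of paths = 351

A monotone lattice path from (0, 0) to (25, 2) consists of 25 east steps and 2 north steps in some order, so it is determined by which 25 of the 27 steps are east. The count is C(27, 25) = 351.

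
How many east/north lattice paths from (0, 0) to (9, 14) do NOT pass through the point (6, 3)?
Number of paths = 786614

Total paths from (0, 0) to (9, 14): C(23, 9) = 817190. Paths through (6, 3): (paths (0, 0) → (6, 3)) × (paths (6, 3) → (9, 14)) = C(9, 6) · C(14, 3) = 84 · 364 = 30576. Avoidance count = 817190 − 30576 = 786614.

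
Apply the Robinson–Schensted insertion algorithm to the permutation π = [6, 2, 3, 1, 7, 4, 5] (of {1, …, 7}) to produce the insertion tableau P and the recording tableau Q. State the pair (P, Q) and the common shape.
P = [1, 3, 4, 5] / [2, 7] / [6];  Q = [1, 3, 5, 7] / [2, 6] / [4];  common shape = (4, 2, 1)

Row-insert the values π_1, π_2, … into P one at a time, bumping the leftmost entry strictly greater than the inserted value down to the next row. The recording tableau Q records, in position (i, j), the step at which that cell was added to P.
  Insert 6 (step 1): P = [6];  Q = [1]
  Insert 2 (step 2): P = [2] / [6];  Q = [1] / [2]
  Insert 3 (step 3): P = [2, 3] / [6];  Q = [1, 3] / [2]
  Insert 1 (step 4): P = [1, 3] / [2] / [6];  Q = [1, 3] / [2] / [4]
  Insert 7 (step 5): P = [1, 3, 7] / [2] / [6];  Q = [1, 3, 5] / [2] / [4]
  Insert 4 (step 6): P = [1, 3, 4] / [2, 7] / [6];  Q = [1, 3, 5] / [2, 6] / [4]
  Insert 5 (step 7): P = [1, 3, 4, 5] / [2, 7] / [6];  Q = [1, 3, 5, 7] / [2, 6] / [4]
Final shape: (4, 2, 1).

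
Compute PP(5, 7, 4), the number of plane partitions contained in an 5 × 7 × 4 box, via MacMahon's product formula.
PP(5, 7, 4) = 868489479

Evaluate the triple product over i = 1..5, j = 1..7, k = 1..4. The factors are (2/1) · (3/2) · (4/3) · (5/4) · (3/2) · (4/3) · (5/4) · (6/5) · … (140 factors total). The numerators and denominators telescope so the product is an integer; carrying out the multiplication exactly gives PP(5, 7, 4) = 868489479.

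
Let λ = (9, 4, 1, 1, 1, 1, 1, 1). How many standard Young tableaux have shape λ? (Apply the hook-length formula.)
# SYT of shape (9, 4, 1, 1, 1, 1, 1, 1) = 2909907

Hook-length formula: f^λ = n! / Π hook(c), product over all cells c of the Young diagram. For λ = (9, 4, 1, 1, 1, 1, 1, 1), n = 19 boxes. Hook lengths by row (left-to-right, top-to-bottom): [16, 9, 8, 7, 5, 4, 3, 2, 1]; [10, 3, 2, 1]; [6]; [5]; [4]; [3]; [2]; [1]. Product of hooks = 41803776000. So f^λ = 19! / 41803776000 = 121645100408832000 / 41803776000 = 2909907.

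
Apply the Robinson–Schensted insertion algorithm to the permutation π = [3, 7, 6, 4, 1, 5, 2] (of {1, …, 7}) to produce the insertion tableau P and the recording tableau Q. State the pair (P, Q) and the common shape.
P = [1, 2, 5] / [3, 4] / [6] / [7];  Q = [1, 2, 6] / [3, 7] / [4] / [5];  common shape = (3, 2, 1, 1)

Row-insert the values π_1, π_2, … into P one at a time, bumping the leftmost entry strictly greater than the inserted value down to the next row. The recording tableau Q records, in position (i, j), the step at which that cell was added to P.
  Insert 3 (step 1): P = [3];  Q = [1]
  Insert 7 (step 2): P = [3, 7];  Q = [1, 2]
  Insert 6 (step 3): P = [3, 6] / [7];  Q = [1, 2] / [3]
  Insert 4 (step 4): P = [3, 4] / [6] / [7];  Q = [1, 2] / [3] / [4]
  Insert 1 (step 5): P = [1, 4] / [3] / [6] / [7];  Q = [1, 2] / [3] / [4] / [5]
  Insert 5 (step 6): P = [1, 4, 5] / [3] / [6] / [7];  Q = [1, 2, 6] / [3] / [4] / [5]
  Insert 2 (step 7): P = [1, 2, 5] / [3, 4] / [6] / [7];  Q = [1, 2, 6] / [3, 7] / [4] / [5]
Final shape: (3, 2, 1, 1).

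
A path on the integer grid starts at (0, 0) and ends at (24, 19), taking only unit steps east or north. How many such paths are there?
Number of paths = 800472431850

A monotone lattice path from (0, 0) to (24, 19) consists of 24 east steps and 19 north steps in some order, so it is determined by which 24 of the 43 steps are east. The count is C(43, 24) = 800472431850.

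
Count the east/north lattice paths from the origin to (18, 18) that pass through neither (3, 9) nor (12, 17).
Number of paths = 8461650275

Inclusion–exclusion. Total paths: C(36, 18) = 9075135300. Through P₁: C(12, 3)·C(24, 15) = 287650880. Through P₂: C(29, 12)·C(7, 6) = 363271545. Since P₁ is strictly southwest of P₂, a monotone path through both must visit P₁ then P₂; paths through both = C(12, 3)·C(17, 9)·C(7, 6) = 37437400. Avoid both = 9075135300 − 287650880 − 363271545 + 37437400 = 8461650275.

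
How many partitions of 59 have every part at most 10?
p(59, parts ≤ 10) = 175586

Use the recurrence p(n, m) = p(n, m−1) + p(n−m, m): either the largest part is < m (count p(n, m−1)) or the largest part is exactly m (remove one copy of m, count p(n−m, m)). With p(0, ·) = 1 this gives p(59, parts ≤ 10) = 175586. (By conjugating Young diagrams, this also counts partitions of 59 into at most 10 parts.)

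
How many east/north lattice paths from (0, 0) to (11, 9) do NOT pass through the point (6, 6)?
Number of paths = 116216

Total paths from (0, 0) to (11, 9): C(20, 11) = 167960. Paths through (6, 6): (paths (0, 0) → (6, 6)) × (paths (6, 6) → (11, 9)) = C(12, 6) · C(8, 5) = 924 · 56 = 51744. Avoidance count = 167960 − 51744 = 116216.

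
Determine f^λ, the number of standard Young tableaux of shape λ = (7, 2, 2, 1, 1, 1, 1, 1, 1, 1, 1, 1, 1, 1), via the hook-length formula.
# SYT of shape (7, 2, 2, 1, 1, 1, 1, 1, 1, 1, 1, 1, 1, 1) = 4029102

Hook-length formula: f^λ = n! / Π hook(c), product over all cells c of the Young diagram. For λ = (7, 2, 2, 1, 1, 1, 1, 1, 1, 1, 1, 1, 1, 1), n = 22 boxes. Hook lengths by row (left-to-right, top-to-bottom): [20, 8, 5, 4, 3, 2, 1]; [14, 2]; [13, 1]; [11]; [10]; [9]; [8]; [7]; [6]; [5]; [4]; [3]; [2]; [1]. Product of hooks = 278970531840000. So f^λ = 22! / 278970531840000 = 1124000727777607680000 / 278970531840000 = 4029102.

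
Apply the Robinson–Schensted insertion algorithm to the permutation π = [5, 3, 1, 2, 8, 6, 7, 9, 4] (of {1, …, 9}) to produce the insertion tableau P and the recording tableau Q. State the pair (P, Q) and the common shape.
P = [1, 2, 4, 7, 9] / [3, 6] / [5, 8];  Q = [1, 4, 5, 7, 8] / [2, 6] / [3, 9];  common shape = (5, 2, 2)

Row-insert the values π_1, π_2, … into P one at a time, bumping the leftmost entry strictly greater than the inserted value down to the next row. The recording tableau Q records, in position (i, j), the step at which that cell was added to P.
  Insert 5 (step 1): P = [5];  Q = [1]
  Insert 3 (step 2): P = [3] / [5];  Q = [1] / [2]
  Insert 1 (step 3): P = [1] / [3] / [5];  Q = [1] / [2] / [3]
  Insert 2 (step 4): P = [1, 2] / [3] / [5];  Q = [1, 4] / [2] / [3]
  Insert 8 (step 5): P = [1, 2, 8] / [3] / [5];  Q = [1, 4, 5] / [2] / [3]
  Insert 6 (step 6): P = [1, 2, 6] / [3, 8] / [5];  Q = [1, 4, 5] / [2, 6] / [3]
  Insert 7 (step 7): P = [1, 2, 6, 7] / [3, 8] / [5];  Q = [1, 4, 5, 7] / [2, 6] / [3]
  Insert 9 (step 8): P = [1, 2, 6, 7, 9] / [3, 8] / [5];  Q = [1, 4, 5, 7, 8] / [2, 6] / [3]
  Insert 4 (step 9): P = [1, 2, 4, 7, 9] / [3, 6] / [5, 8];  Q = [1, 4, 5, 7, 8] / [2, 6] / [3, 9]
Final shape: (5, 2, 2).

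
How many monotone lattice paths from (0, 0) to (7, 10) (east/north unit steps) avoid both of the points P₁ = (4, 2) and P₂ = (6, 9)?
Number of paths = 8043

Inclusion–exclusion. Total paths: C(17, 7) = 19448. Through P₁: C(6, 4)·C(11, 3) = 2475. Through P₂: C(15, 6)·C(2, 1) = 10010. Since P₁ is strictly southwest of P₂, a monotone path through both must visit P₁ then P₂; paths through both = C(6, 4)·C(9, 2)·C(2, 1) = 1080. Avoid both = 19448 − 2475 − 10010 + 1080 = 8043.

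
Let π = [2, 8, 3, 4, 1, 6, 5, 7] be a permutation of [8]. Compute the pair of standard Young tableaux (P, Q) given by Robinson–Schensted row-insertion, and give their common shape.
P = [1, 3, 4, 5, 7] / [2, 6] / [8];  Q = [1, 2, 4, 6, 8] / [3, 7] / [5];  common shape = (5, 2, 1)

Row-insert the values π_1, π_2, … into P one at a time, bumping the leftmost entry strictly greater than the inserted value down to the next row. The recording tableau Q records, in position (i, j), the step at which that cell was added to P.
  Insert 2 (step 1): P = [2];  Q = [1]
  Insert 8 (step 2): P = [2, 8];  Q = [1, 2]
  Insert 3 (step 3): P = [2, 3] / [8];  Q = [1, 2] / [3]
  Insert 4 (step 4): P = [2, 3, 4] / [8];  Q = [1, 2, 4] / [3]
  Insert 1 (step 5): P = [1, 3, 4] / [2] / [8];  Q = [1, 2, 4] / [3] / [5]
  Insert 6 (step 6): P = [1, 3, 4, 6] / [2] / [8];  Q = [1, 2, 4, 6] / [3] / [5]
  Insert 5 (step 7): P = [1, 3, 4, 5] / [2, 6] / [8];  Q = [1, 2, 4, 6] / [3, 7] / [5]
  Insert 7 (step 8): P = [1, 3, 4, 5, 7] / [2, 6] / [8];  Q = [1, 2, 4, 6, 8] / [3, 7] / [5]
Final shape: (5, 2, 1).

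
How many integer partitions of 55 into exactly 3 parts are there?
p(55, 3 parts) = 252

Partitions of n into exactly k parts are in bijection with partitions of n − k into at most k parts (subtract 1 from each part). So p(55, exactly 3) = p(52, parts ≤ 3). Computing via the recurrence p(m, j) = p(m, j−1) + p(m−j, j) gives 252.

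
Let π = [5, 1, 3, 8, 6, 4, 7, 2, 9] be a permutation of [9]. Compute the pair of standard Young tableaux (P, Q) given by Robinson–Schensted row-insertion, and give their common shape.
P = [1, 2, 4, 7, 9] / [3, 6] / [5] / [8];  Q = [1, 3, 4, 7, 9] / [2, 5] / [6] / [8];  common shape = (5, 2, 1, 1)

Row-insert the values π_1, π_2, … into P one at a time, bumping the leftmost entry strictly greater than the inserted value down to the next row. The recording tableau Q records, in position (i, j), the step at which that cell was added to P.
  Insert 5 (step 1): P = [5];  Q = [1]
  Insert 1 (step 2): P = [1] / [5];  Q = [1] / [2]
  Insert 3 (step 3): P = [1, 3] / [5];  Q = [1, 3] / [2]
  Insert 8 (step 4): P = [1, 3, 8] / [5];  Q = [1, 3, 4] / [2]
  Insert 6 (step 5): P = [1, 3, 6] / [5, 8];  Q = [1, 3, 4] / [2, 5]
  Insert 4 (step 6): P = [1, 3, 4] / [5, 6] / [8];  Q = [1, 3, 4] / [2, 5] / [6]
  Insert 7 (step 7): P = [1, 3, 4, 7] / [5, 6] / [8];  Q = [1, 3, 4, 7] / [2, 5] / [6]
  Insert 2 (step 8): P = [1, 2, 4, 7] / [3, 6] / [5] / [8];  Q = [1, 3, 4, 7] / [2, 5] / [6] / [8]
  Insert 9 (step 9): P = [1, 2, 4, 7, 9] / [3, 6] / [5] / [8];  Q = [1, 3, 4, 7, 9] / [2, 5] / [6] / [8]
Final shape: (5, 2, 1, 1).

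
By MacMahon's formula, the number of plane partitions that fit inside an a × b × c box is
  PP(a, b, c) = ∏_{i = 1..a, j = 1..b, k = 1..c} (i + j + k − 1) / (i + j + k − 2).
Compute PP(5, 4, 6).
PP(5, 4, 6) = 133613766

Evaluate the triple product over i = 1..5, j = 1..4, k = 1..6. The factors are (2/1) · (3/2) · (4/3) · (5/4) · (6/5) · (7/6) · (3/2) · (4/3) · … (120 factors total). The numerators and denominators telescope so the product is an integer; carrying out the multiplication exactly gives PP(5, 4, 6) = 133613766.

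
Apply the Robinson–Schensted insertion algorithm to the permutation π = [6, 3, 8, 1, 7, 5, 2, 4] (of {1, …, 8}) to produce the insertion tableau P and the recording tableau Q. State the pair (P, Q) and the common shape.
P = [1, 2, 4] / [3, 5] / [6, 7] / [8];  Q = [1, 3, 8] / [2, 5] / [4, 6] / [7];  common shape = (3, 2, 2, 1)

Row-insert the values π_1, π_2, … into P one at a time, bumping the leftmost entry strictly greater than the inserted value down to the next row. The recording tableau Q records, in position (i, j), the step at which that cell was added to P.
  Insert 6 (step 1): P = [6];  Q = [1]
  Insert 3 (step 2): P = [3] / [6];  Q = [1] / [2]
  Insert 8 (step 3): P = [3, 8] / [6];  Q = [1, 3] / [2]
  Insert 1 (step 4): P = [1, 8] / [3] / [6];  Q = [1, 3] / [2] / [4]
  Insert 7 (step 5): P = [1, 7] / [3, 8] / [6];  Q = [1, 3] / [2, 5] / [4]
  Insert 5 (step 6): P = [1, 5] / [3, 7] / [6, 8];  Q = [1, 3] / [2, 5] / [4, 6]
  Insert 2 (step 7): P = [1, 2] / [3, 5] / [6, 7] / [8];  Q = [1, 3] / [2, 5] / [4, 6] / [7]
  Insert 4 (step 8): P = [1, 2, 4] / [3, 5] / [6, 7] / [8];  Q = [1, 3, 8] / [2, 5] / [4, 6] / [7]
Final shape: (3, 2, 2, 1).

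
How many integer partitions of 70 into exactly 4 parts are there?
p(70, 4 parts) = 2484

Partitions of n into exactly k parts are in bijection with partitions of n − k into at most k parts (subtract 1 from each part). So p(70, exactly 4) = p(66, parts ≤ 4). Computing via the recurrence p(m, j) = p(m, j−1) + p(m−j, j) gives 2484.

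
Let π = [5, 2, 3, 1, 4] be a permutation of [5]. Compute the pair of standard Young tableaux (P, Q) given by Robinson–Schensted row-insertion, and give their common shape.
P = [1, 3, 4] / [2] / [5];  Q = [1, 3, 5] / [2] / [4];  common shape = (3, 1, 1)

Row-insert the values π_1, π_2, … into P one at a time, bumping the leftmost entry strictly greater than the inserted value down to the next row. The recording tableau Q records, in position (i, j), the step at which that cell was added to P.
  Insert 5 (step 1): P = [5];  Q = [1]
  Insert 2 (step 2): P = [2] / [5];  Q = [1] / [2]
  Insert 3 (step 3): P = [2, 3] / [5];  Q = [1, 3] / [2]
  Insert 1 (step 4): P = [1, 3] / [2] / [5];  Q = [1, 3] / [2] / [4]
  Insert 4 (step 5): P = [1, 3, 4] / [2] / [5];  Q = [1, 3, 5] / [2] / [4]
Final shape: (3, 1, 1).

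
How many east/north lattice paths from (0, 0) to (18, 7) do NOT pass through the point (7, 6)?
Number of paths = 460108

Total paths from (0, 0) to (18, 7): C(25, 18) = 480700. Paths through (7, 6): (paths (0, 0) → (7, 6)) × (paths (7, 6) → (18, 7)) = C(13, 7) · C(12, 11) = 1716 · 12 = 20592. Avoidance count = 480700 − 20592 = 460108.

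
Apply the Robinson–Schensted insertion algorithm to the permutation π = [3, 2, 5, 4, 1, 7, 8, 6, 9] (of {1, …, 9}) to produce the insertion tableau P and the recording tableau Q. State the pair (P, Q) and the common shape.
P = [1, 4, 6, 8, 9] / [2, 5, 7] / [3];  Q = [1, 3, 6, 7, 9] / [2, 4, 8] / [5];  common shape = (5, 3, 1)

Row-insert the values π_1, π_2, … into P one at a time, bumping the leftmost entry strictly greater than the inserted value down to the next row. The recording tableau Q records, in position (i, j), the step at which that cell was added to P.
  Insert 3 (step 1): P = [3];  Q = [1]
  Insert 2 (step 2): P = [2] / [3];  Q = [1] / [2]
  Insert 5 (step 3): P = [2, 5] / [3];  Q = [1, 3] / [2]
  Insert 4 (step 4): P = [2, 4] / [3, 5];  Q = [1, 3] / [2, 4]
  Insert 1 (step 5): P = [1, 4] / [2, 5] / [3];  Q = [1, 3] / [2, 4] / [5]
  Insert 7 (step 6): P = [1, 4, 7] / [2, 5] / [3];  Q = [1, 3, 6] / [2, 4] / [5]
  Insert 8 (step 7): P = [1, 4, 7, 8] / [2, 5] / [3];  Q = [1, 3, 6, 7] / [2, 4] / [5]
  Insert 6 (step 8): P = [1, 4, 6, 8] / [2, 5, 7] / [3];  Q = [1, 3, 6, 7] / [2, 4, 8] / [5]
  Insert 9 (step 9): P = [1, 4, 6, 8, 9] / [2, 5, 7] / [3];  Q = [1, 3, 6, 7, 9] / [2, 4, 8] / [5]
Final shape: (5, 3, 1).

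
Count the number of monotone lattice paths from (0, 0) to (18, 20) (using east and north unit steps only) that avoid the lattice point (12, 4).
Number of paths = 33442204950

Total paths from (0, 0) to (18, 20): C(38, 18) = 33578000610. Paths through (12, 4): (paths (0, 0) → (12, 4)) × (paths (12, 4) → (18, 20)) = C(16, 12) · C(22, 6) = 1820 · 74613 = 135795660. Avoidance count = 33578000610 − 135795660 = 33442204950.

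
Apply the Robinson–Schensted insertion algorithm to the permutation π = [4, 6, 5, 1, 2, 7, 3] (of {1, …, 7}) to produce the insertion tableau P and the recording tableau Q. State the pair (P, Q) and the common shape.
P = [1, 2, 3] / [4, 5, 7] / [6];  Q = [1, 2, 6] / [3, 5, 7] / [4];  common shape = (3, 3, 1)

Row-insert the values π_1, π_2, … into P one at a time, bumping the leftmost entry strictly greater than the inserted value down to the next row. The recording tableau Q records, in position (i, j), the step at which that cell was added to P.
  Insert 4 (step 1): P = [4];  Q = [1]
  Insert 6 (step 2): P = [4, 6];  Q = [1, 2]
  Insert 5 (step 3): P = [4, 5] / [6];  Q = [1, 2] / [3]
  Insert 1 (step 4): P = [1, 5] / [4] / [6];  Q = [1, 2] / [3] / [4]
  Insert 2 (step 5): P = [1, 2] / [4, 5] / [6];  Q = [1, 2] / [3, 5] / [4]
  Insert 7 (step 6): P = [1, 2, 7] / [4, 5] / [6];  Q = [1, 2, 6] / [3, 5] / [4]
  Insert 3 (step 7): P = [1, 2, 3] / [4, 5, 7] / [6];  Q = [1, 2, 6] / [3, 5, 7] / [4]
Final shape: (3, 3, 1).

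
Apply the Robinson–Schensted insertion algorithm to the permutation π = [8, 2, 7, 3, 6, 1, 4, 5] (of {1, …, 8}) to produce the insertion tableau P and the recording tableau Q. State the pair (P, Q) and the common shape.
P = [1, 3, 4, 5] / [2, 6] / [7] / [8];  Q = [1, 3, 5, 8] / [2, 7] / [4] / [6];  common shape = (4, 2, 1, 1)

Row-insert the values π_1, π_2, … into P one at a time, bumping the leftmost entry strictly greater than the inserted value down to the next row. The recording tableau Q records, in position (i, j), the step at which that cell was added to P.
  Insert 8 (step 1): P = [8];  Q = [1]
  Insert 2 (step 2): P = [2] / [8];  Q = [1] / [2]
  Insert 7 (step 3): P = [2, 7] / [8];  Q = [1, 3] / [2]
  Insert 3 (step 4): P = [2, 3] / [7] / [8];  Q = [1, 3] / [2] / [4]
  Insert 6 (step 5): P = [2, 3, 6] / [7] / [8];  Q = [1, 3, 5] / [2] / [4]
  Insert 1 (step 6): P = [1, 3, 6] / [2] / [7] / [8];  Q = [1, 3, 5] / [2] / [4] / [6]
  Insert 4 (step 7): P = [1, 3, 4] / [2, 6] / [7] / [8];  Q = [1, 3, 5] / [2, 7] / [4] / [6]
  Insert 5 (step 8): P = [1, 3, 4, 5] / [2, 6] / [7] / [8];  Q = [1, 3, 5, 8] / [2, 7] / [4] / [6]
Final shape: (4, 2, 1, 1).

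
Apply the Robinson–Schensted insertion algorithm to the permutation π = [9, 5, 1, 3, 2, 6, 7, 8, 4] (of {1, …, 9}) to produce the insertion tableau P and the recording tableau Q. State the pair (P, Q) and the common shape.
P = [1, 2, 4, 7, 8] / [3, 6] / [5] / [9];  Q = [1, 4, 6, 7, 8] / [2, 9] / [3] / [5];  common shape = (5, 2, 1, 1)

Row-insert the values π_1, π_2, … into P one at a time, bumping the leftmost entry strictly greater than the inserted value down to the next row. The recording tableau Q records, in position (i, j), the step at which that cell was added to P.
  Insert 9 (step 1): P = [9];  Q = [1]
  Insert 5 (step 2): P = [5] / [9];  Q = [1] / [2]
  Insert 1 (step 3): P = [1] / [5] / [9];  Q = [1] / [2] / [3]
  Insert 3 (step 4): P = [1, 3] / [5] / [9];  Q = [1, 4] / [2] / [3]
  Insert 2 (step 5): P = [1, 2] / [3] / [5] / [9];  Q = [1, 4] / [2] / [3] / [5]
  Insert 6 (step 6): P = [1, 2, 6] / [3] / [5] / [9];  Q = [1, 4, 6] / [2] / [3] / [5]
  Insert 7 (step 7): P = [1, 2, 6, 7] / [3] / [5] / [9];  Q = [1, 4, 6, 7] / [2] / [3] / [5]
  Insert 8 (step 8): P = [1, 2, 6, 7, 8] / [3] / [5] / [9];  Q = [1, 4, 6, 7, 8] / [2] / [3] / [5]
  Insert 4 (step 9): P = [1, 2, 4, 7, 8] / [3, 6] / [5] / [9];  Q = [1, 4, 6, 7, 8] / [2, 9] / [3] / [5]
Final shape: (5, 2, 1, 1).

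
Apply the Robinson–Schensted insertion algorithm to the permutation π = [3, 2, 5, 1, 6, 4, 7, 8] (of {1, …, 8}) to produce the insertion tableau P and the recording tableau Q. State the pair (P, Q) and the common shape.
P = [1, 4, 6, 7, 8] / [2, 5] / [3];  Q = [1, 3, 5, 7, 8] / [2, 6] / [4];  common shape = (5, 2, 1)

Row-insert the values π_1, π_2, … into P one at a time, bumping the leftmost entry strictly greater than the inserted value down to the next row. The recording tableau Q records, in position (i, j), the step at which that cell was added to P.
  Insert 3 (step 1): P = [3];  Q = [1]
  Insert 2 (step 2): P = [2] / [3];  Q = [1] / [2]
  Insert 5 (step 3): P = [2, 5] / [3];  Q = [1, 3] / [2]
  Insert 1 (step 4): P = [1, 5] / [2] / [3];  Q = [1, 3] / [2] / [4]
  Insert 6 (step 5): P = [1, 5, 6] / [2] / [3];  Q = [1, 3, 5] / [2] / [4]
  Insert 4 (step 6): P = [1, 4, 6] / [2, 5] / [3];  Q = [1, 3, 5] / [2, 6] / [4]
  Insert 7 (step 7): P = [1, 4, 6, 7] / [2, 5] / [3];  Q = [1, 3, 5, 7] / [2, 6] / [4]
  Insert 8 (step 8): P = [1, 4, 6, 7, 8] / [2, 5] / [3];  Q = [1, 3, 5, 7, 8] / [2, 6] / [4]
Final shape: (5, 2, 1).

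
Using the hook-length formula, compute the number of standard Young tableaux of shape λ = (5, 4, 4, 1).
# SYT of shape (5, 4, 4, 1) = 21021

Hook-length formula: f^λ = n! / Π hook(c), product over all cells c of the Young diagram. For λ = (5, 4, 4, 1), n = 14 boxes. Hook lengths by row (left-to-right, top-to-bottom): [8, 6, 5, 4, 1]; [6, 4, 3, 2]; [5, 3, 2, 1]; [1]. Product of hooks = 4147200. So f^λ = 14! / 4147200 = 87178291200 / 4147200 = 21021.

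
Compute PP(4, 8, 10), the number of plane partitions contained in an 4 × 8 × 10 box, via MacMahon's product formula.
PP(4, 8, 10) = 1268665346776464

Evaluate the triple product over i = 1..4, j = 1..8, k = 1..10. The factors are (2/1) · (3/2) · (4/3) · (5/4) · (6/5) · (7/6) · (8/7) · (9/8) · … (320 factors total). The numerators and denominators telescope so the product is an integer; carrying out the multiplication exactly gives PP(4, 8, 10) = 1268665346776464.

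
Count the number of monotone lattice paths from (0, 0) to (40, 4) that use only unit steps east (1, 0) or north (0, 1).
Number of paths = 135751

A monotone lattice path from (0, 0) to (40, 4) consists of 40 east steps and 4 north steps in some order, so it is determined by which 40 of the 44 steps are east. The count is C(44, 40) = 135751.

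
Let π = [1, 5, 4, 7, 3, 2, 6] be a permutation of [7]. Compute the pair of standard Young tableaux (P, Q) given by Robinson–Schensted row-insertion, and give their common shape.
P = [1, 2, 6] / [3, 7] / [4] / [5];  Q = [1, 2, 4] / [3, 7] / [5] / [6];  common shape = (3, 2, 1, 1)

Row-insert the values π_1, π_2, … into P one at a time, bumping the leftmost entry strictly greater than the inserted value down to the next row. The recording tableau Q records, in position (i, j), the step at which that cell was added to P.
  Insert 1 (step 1): P = [1];  Q = [1]
  Insert 5 (step 2): P = [1, 5];  Q = [1, 2]
  Insert 4 (step 3): P = [1, 4] / [5];  Q = [1, 2] / [3]
  Insert 7 (step 4): P = [1, 4, 7] / [5];  Q = [1, 2, 4] / [3]
  Insert 3 (step 5): P = [1, 3, 7] / [4] / [5];  Q = [1, 2, 4] / [3] / [5]
  Insert 2 (step 6): P = [1, 2, 7] / [3] / [4] / [5];  Q = [1, 2, 4] / [3] / [5] / [6]
  Insert 6 (step 7): P = [1, 2, 6] / [3, 7] / [4] / [5];  Q = [1, 2, 4] / [3, 7] / [5] / [6]
Final shape: (3, 2, 1, 1).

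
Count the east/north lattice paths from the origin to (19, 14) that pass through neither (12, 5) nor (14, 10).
Number of paths = 517273672

Inclusion–exclusion. Total paths: C(33, 19) = 818809200. Through P₁: C(17, 12)·C(16, 7) = 70790720. Through P₂: C(24, 14)·C(9, 5) = 247118256. Since P₁ is strictly southwest of P₂, a monotone path through both must visit P₁ then P₂; paths through both = C(17, 12)·C(7, 2)·C(9, 5) = 16373448. Avoid both = 818809200 − 70790720 − 247118256 + 16373448 = 517273672.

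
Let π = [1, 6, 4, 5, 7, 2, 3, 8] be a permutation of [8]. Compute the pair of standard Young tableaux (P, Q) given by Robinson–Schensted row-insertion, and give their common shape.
P = [1, 2, 3, 7, 8] / [4, 5] / [6];  Q = [1, 2, 4, 5, 8] / [3, 7] / [6];  common shape = (5, 2, 1)

Row-insert the values π_1, π_2, … into P one at a time, bumping the leftmost entry strictly greater than the inserted value down to the next row. The recording tableau Q records, in position (i, j), the step at which that cell was added to P.
  Insert 1 (step 1): P = [1];  Q = [1]
  Insert 6 (step 2): P = [1, 6];  Q = [1, 2]
  Insert 4 (step 3): P = [1, 4] / [6];  Q = [1, 2] / [3]
  Insert 5 (step 4): P = [1, 4, 5] / [6];  Q = [1, 2, 4] / [3]
  Insert 7 (step 5): P = [1, 4, 5, 7] / [6];  Q = [1, 2, 4, 5] / [3]
  Insert 2 (step 6): P = [1, 2, 5, 7] / [4] / [6];  Q = [1, 2, 4, 5] / [3] / [6]
  Insert 3 (step 7): P = [1, 2, 3, 7] / [4, 5] / [6];  Q = [1, 2, 4, 5] / [3, 7] / [6]
  Insert 8 (step 8): P = [1, 2, 3, 7, 8] / [4, 5] / [6];  Q = [1, 2, 4, 5, 8] / [3, 7] / [6]
Final shape: (5, 2, 1).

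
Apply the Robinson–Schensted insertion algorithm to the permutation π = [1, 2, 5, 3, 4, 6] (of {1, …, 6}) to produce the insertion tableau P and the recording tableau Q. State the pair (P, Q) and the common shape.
P = [1, 2, 3, 4, 6] / [5];  Q = [1, 2, 3, 5, 6] / [4];  common shape = (5, 1)

Row-insert the values π_1, π_2, … into P one at a time, bumping the leftmost entry strictly greater than the inserted value down to the next row. The recording tableau Q records, in position (i, j), the step at which that cell was added to P.
  Insert 1 (step 1): P = [1];  Q = [1]
  Insert 2 (step 2): P = [1, 2];  Q = [1, 2]
  Insert 5 (step 3): P = [1, 2, 5];  Q = [1, 2, 3]
  Insert 3 (step 4): P = [1, 2, 3] / [5];  Q = [1, 2, 3] / [4]
  Insert 4 (step 5): P = [1, 2, 3, 4] / [5];  Q = [1, 2, 3, 5] / [4]
  Insert 6 (step 6): P = [1, 2, 3, 4, 6] / [5];  Q = [1, 2, 3, 5, 6] / [4]
Final shape: (5, 1).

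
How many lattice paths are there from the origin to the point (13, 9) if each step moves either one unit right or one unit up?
Number of paths = 497420

A monotone lattice path from (0, 0) to (13, 9) consists of 13 east steps and 9 north steps in some order, so it is determined by which 13 of the 22 steps are east. The count is C(22, 13) = 497420.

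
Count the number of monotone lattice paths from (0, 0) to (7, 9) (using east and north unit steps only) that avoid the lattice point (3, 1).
Number of paths = 9460

Total paths from (0, 0) to (7, 9): C(16, 7) = 11440. Paths through (3, 1): (paths (0, 0) → (3, 1)) × (paths (3, 1) → (7, 9)) = C(4, 3) · C(12, 4) = 4 · 495 = 1980. Avoidance count = 11440 − 1980 = 9460.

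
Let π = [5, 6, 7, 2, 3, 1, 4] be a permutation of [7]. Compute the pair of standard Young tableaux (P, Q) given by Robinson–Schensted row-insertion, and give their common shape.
P = [1, 3, 4] / [2, 6, 7] / [5];  Q = [1, 2, 3] / [4, 5, 7] / [6];  common shape = (3, 3, 1)

Row-insert the values π_1, π_2, … into P one at a time, bumping the leftmost entry strictly greater than the inserted value down to the next row. The recording tableau Q records, in position (i, j), the step at which that cell was added to P.
  Insert 5 (step 1): P = [5];  Q = [1]
  Insert 6 (step 2): P = [5, 6];  Q = [1, 2]
  Insert 7 (step 3): P = [5, 6, 7];  Q = [1, 2, 3]
  Insert 2 (step 4): P = [2, 6, 7] / [5];  Q = [1, 2, 3] / [4]
  Insert 3 (step 5): P = [2, 3, 7] / [5, 6];  Q = [1, 2, 3] / [4, 5]
  Insert 1 (step 6): P = [1, 3, 7] / [2, 6] / [5];  Q = [1, 2, 3] / [4, 5] / [6]
  Insert 4 (step 7): P = [1, 3, 4] / [2, 6, 7] / [5];  Q = [1, 2, 3] / [4, 5, 7] / [6]
Final shape: (3, 3, 1).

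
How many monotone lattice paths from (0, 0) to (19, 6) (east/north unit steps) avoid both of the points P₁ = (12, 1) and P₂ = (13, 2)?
Number of paths = 150214

Inclusion–exclusion. Total paths: C(25, 19) = 177100. Through P₁: C(13, 12)·C(12, 7) = 10296. Through P₂: C(15, 13)·C(10, 6) = 22050. Since P₁ is strictly southwest of P₂, a monotone path through both must visit P₁ then P₂; paths through both = C(13, 12)·C(2, 1)·C(10, 6) = 5460. Avoid both = 177100 − 10296 − 22050 + 5460 = 150214.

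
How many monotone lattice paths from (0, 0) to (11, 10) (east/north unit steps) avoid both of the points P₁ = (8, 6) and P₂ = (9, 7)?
Number of paths = 193271

Inclusion–exclusion. Total paths: C(21, 11) = 352716. Through P₁: C(14, 8)·C(7, 3) = 105105. Through P₂: C(16, 9)·C(5, 2) = 114400. Since P₁ is strictly southwest of P₂, a monotone path through both must visit P₁ then P₂; paths through both = C(14, 8)·C(2, 1)·C(5, 2) = 60060. Avoid both = 352716 − 105105 − 114400 + 60060 = 193271.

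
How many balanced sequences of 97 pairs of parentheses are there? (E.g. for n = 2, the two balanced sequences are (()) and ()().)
C_97 = 14657929356129575437016877846657032761712954950899755100

These balanced parentheses are counted by the Catalan number C_n = (1/(n + 1)) · C(2n, n). For n = 97: C_97 = (1/98) · C(194, 97) = 1436477076900698392827654028972389210647869585188175999800/98 = 14657929356129575437016877846657032761712954950899755100.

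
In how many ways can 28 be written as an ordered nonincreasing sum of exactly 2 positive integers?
p(28, 2 parts) = 14

Partitions of n into exactly k parts are in bijection with partitions of n − k into at most k parts (subtract 1 from each part). So p(28, exactly 2) = p(26, parts ≤ 2). Computing via the recurrence p(m, j) = p(m, j−1) + p(m−j, j) gives 14.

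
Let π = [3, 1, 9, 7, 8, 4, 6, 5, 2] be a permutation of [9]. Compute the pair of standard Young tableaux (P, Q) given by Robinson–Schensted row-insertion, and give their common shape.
P = [1, 2, 5] / [3, 4, 8] / [6] / [7] / [9];  Q = [1, 3, 5] / [2, 4, 7] / [6] / [8] / [9];  common shape = (3, 3, 1, 1, 1)

Row-insert the values π_1, π_2, … into P one at a time, bumping the leftmost entry strictly greater than the inserted value down to the next row. The recording tableau Q records, in position (i, j), the step at which that cell was added to P.
  Insert 3 (step 1): P = [3];  Q = [1]
  Insert 1 (step 2): P = [1] / [3];  Q = [1] / [2]
  Insert 9 (step 3): P = [1, 9] / [3];  Q = [1, 3] / [2]
  Insert 7 (step 4): P = [1, 7] / [3, 9];  Q = [1, 3] / [2, 4]
  Insert 8 (step 5): P = [1, 7, 8] / [3, 9];  Q = [1, 3, 5] / [2, 4]
  Insert 4 (step 6): P = [1, 4, 8] / [3, 7] / [9];  Q = [1, 3, 5] / [2, 4] / [6]
  Insert 6 (step 7): P = [1, 4, 6] / [3, 7, 8] / [9];  Q = [1, 3, 5] / [2, 4, 7] / [6]
  Insert 5 (step 8): P = [1, 4, 5] / [3, 6, 8] / [7] / [9];  Q = [1, 3, 5] / [2, 4, 7] / [6] / [8]
  Insert 2 (step 9): P = [1, 2, 5] / [3, 4, 8] / [6] / [7] / [9];  Q = [1, 3, 5] / [2, 4, 7] / [6] / [8] / [9]
Final shape: (3, 3, 1, 1, 1).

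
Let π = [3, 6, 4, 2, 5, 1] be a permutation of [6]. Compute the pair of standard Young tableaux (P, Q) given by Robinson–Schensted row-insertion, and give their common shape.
P = [1, 4, 5] / [2] / [3] / [6];  Q = [1, 2, 5] / [3] / [4] / [6];  common shape = (3, 1, 1, 1)

Row-insert the values π_1, π_2, … into P one at a time, bumping the leftmost entry strictly greater than the inserted value down to the next row. The recording tableau Q records, in position (i, j), the step at which that cell was added to P.
  Insert 3 (step 1): P = [3];  Q = [1]
  Insert 6 (step 2): P = [3, 6];  Q = [1, 2]
  Insert 4 (step 3): P = [3, 4] / [6];  Q = [1, 2] / [3]
  Insert 2 (step 4): P = [2, 4] / [3] / [6];  Q = [1, 2] / [3] / [4]
  Insert 5 (step 5): P = [2, 4, 5] / [3] / [6];  Q = [1, 2, 5] / [3] / [4]
  Insert 1 (step 6): P = [1, 4, 5] / [2] / [3] / [6];  Q = [1, 2, 5] / [3] / [4] / [6]
Final shape: (3, 1, 1, 1).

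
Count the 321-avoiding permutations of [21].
C_21 = 24466267020

These 321-avoiding permutations are counted by the Catalan number C_n = (1/(n + 1)) · C(2n, n). For n = 21: C_21 = (1/22) · C(42, 21) = 538257874440/22 = 24466267020.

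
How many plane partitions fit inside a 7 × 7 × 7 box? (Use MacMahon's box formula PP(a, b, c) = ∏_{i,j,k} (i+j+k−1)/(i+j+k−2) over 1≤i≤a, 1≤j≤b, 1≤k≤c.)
PP(7, 7, 7) = 39405996318420160

Evaluate the triple product over i = 1..7, j = 1..7, k = 1..7. The factors are (2/1) · (3/2) · (4/3) · (5/4) · (6/5) · (7/6) · (8/7) · (3/2) · … (343 factors total). The numerators and denominators telescope so the product is an integer; carrying out the multiplication exactly gives PP(7, 7, 7) = 39405996318420160.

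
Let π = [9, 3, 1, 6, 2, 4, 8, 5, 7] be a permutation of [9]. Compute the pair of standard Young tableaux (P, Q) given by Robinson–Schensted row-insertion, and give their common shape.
P = [1, 2, 4, 5, 7] / [3, 6, 8] / [9];  Q = [1, 4, 6, 7, 9] / [2, 5, 8] / [3];  common shape = (5, 3, 1)

Row-insert the values π_1, π_2, … into P one at a time, bumping the leftmost entry strictly greater than the inserted value down to the next row. The recording tableau Q records, in position (i, j), the step at which that cell was added to P.
  Insert 9 (step 1): P = [9];  Q = [1]
  Insert 3 (step 2): P = [3] / [9];  Q = [1] / [2]
  Insert 1 (step 3): P = [1] / [3] / [9];  Q = [1] / [2] / [3]
  Insert 6 (step 4): P = [1, 6] / [3] / [9];  Q = [1, 4] / [2] / [3]
  Insert 2 (step 5): P = [1, 2] / [3, 6] / [9];  Q = [1, 4] / [2, 5] / [3]
  Insert 4 (step 6): P = [1, 2, 4] / [3, 6] / [9];  Q = [1, 4, 6] / [2, 5] / [3]
  Insert 8 (step 7): P = [1, 2, 4, 8] / [3, 6] / [9];  Q = [1, 4, 6, 7] / [2, 5] / [3]
  Insert 5 (step 8): P = [1, 2, 4, 5] / [3, 6, 8] / [9];  Q = [1, 4, 6, 7] / [2, 5, 8] / [3]
  Insert 7 (step 9): P = [1, 2, 4, 5, 7] / [3, 6, 8] / [9];  Q = [1, 4, 6, 7, 9] / [2, 5, 8] / [3]
Final shape: (5, 3, 1).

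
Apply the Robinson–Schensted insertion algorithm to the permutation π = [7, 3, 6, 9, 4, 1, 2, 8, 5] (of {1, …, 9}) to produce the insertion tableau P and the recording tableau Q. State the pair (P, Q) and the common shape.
P = [1, 2, 5] / [3, 4, 8] / [6, 9] / [7];  Q = [1, 3, 4] / [2, 7, 8] / [5, 9] / [6];  common shape = (3, 3, 2, 1)

Row-insert the values π_1, π_2, … into P one at a time, bumping the leftmost entry strictly greater than the inserted value down to the next row. The recording tableau Q records, in position (i, j), the step at which that cell was added to P.
  Insert 7 (step 1): P = [7];  Q = [1]
  Insert 3 (step 2): P = [3] / [7];  Q = [1] / [2]
  Insert 6 (step 3): P = [3, 6] / [7];  Q = [1, 3] / [2]
  Insert 9 (step 4): P = [3, 6, 9] / [7];  Q = [1, 3, 4] / [2]
  Insert 4 (step 5): P = [3, 4, 9] / [6] / [7];  Q = [1, 3, 4] / [2] / [5]
  Insert 1 (step 6): P = [1, 4, 9] / [3] / [6] / [7];  Q = [1, 3, 4] / [2] / [5] / [6]
  Insert 2 (step 7): P = [1, 2, 9] / [3, 4] / [6] / [7];  Q = [1, 3, 4] / [2, 7] / [5] / [6]
  Insert 8 (step 8): P = [1, 2, 8] / [3, 4, 9] / [6] / [7];  Q = [1, 3, 4] / [2, 7, 8] / [5] / [6]
  Insert 5 (step 9): P = [1, 2, 5] / [3, 4, 8] / [6, 9] / [7];  Q = [1, 3, 4] / [2, 7, 8] / [5, 9] / [6]
Final shape: (3, 3, 2, 1).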